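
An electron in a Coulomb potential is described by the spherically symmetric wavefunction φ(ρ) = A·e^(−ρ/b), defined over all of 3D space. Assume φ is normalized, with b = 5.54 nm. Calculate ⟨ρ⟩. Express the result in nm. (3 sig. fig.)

The expectation value is the |φ|²-weighted average of ρ: ∫ ρ|φ|² 4πρ² dρ.
Evaluating both integrals, ⟨ρ⟩ = 3·b/2.
With b = 5.54, ⟨ρ⟩ = 8.310.

⟨ρ⟩ ≈ 8.31 nm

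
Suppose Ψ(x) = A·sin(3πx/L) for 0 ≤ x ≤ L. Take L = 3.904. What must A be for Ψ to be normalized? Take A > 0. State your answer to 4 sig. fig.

A ≈ 0.7157

Require ∫ |Ψ|² dx = 1 over the whole domain.
With Ψ = A·sin(3πx/L), the integral evaluates to A²·[L/2].
Substituting L = 3.904 gives A² = 0.51230, so A = 0.71575.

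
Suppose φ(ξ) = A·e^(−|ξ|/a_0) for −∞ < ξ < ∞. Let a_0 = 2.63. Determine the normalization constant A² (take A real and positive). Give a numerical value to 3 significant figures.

Normalization requires ∫|φ|² dξ = 1, integrated from −∞ to ∞.
Carrying out the integral gives A² · a_0.
So A² = (a_0)^(−1).
Substituting a_0 = 2.63 gives A² = 0.3802, so A = 0.6166.

A^2 ≈ 0.380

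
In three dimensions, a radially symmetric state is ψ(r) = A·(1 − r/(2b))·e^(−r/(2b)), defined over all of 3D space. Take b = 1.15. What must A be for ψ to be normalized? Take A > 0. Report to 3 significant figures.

The normalization condition is ∫|ψ|² 4πr² dr = 1 from 0 to ∞.
With ψ = A·(1 − r/(2b))·e^(−r/(2b)), the integral evaluates to A²·[8·π·b^3].
So A² = (8·π·b^3)^(−1).
With b = 1.15: A² = 0.02616 and A = 0.1617.

A ≈ 0.162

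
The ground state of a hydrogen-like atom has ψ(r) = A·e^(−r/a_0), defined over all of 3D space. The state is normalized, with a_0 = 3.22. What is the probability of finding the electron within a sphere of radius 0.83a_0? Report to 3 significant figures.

P ≈ 0.232

P = ∫ |ψ|² 4πr² dr over r ≤ 0.83a_0.
A² is fixed by ∫₀^∞ 4πr²|ψ|² dr = 1, i.e. A² = (π·a_0^3)^(−1).
In terms of u = r/a_0 (A², 4π and the length scale all cancel between numerator and denominator), P = [∫_{0}^{0.83} u^2·e^(-2·u) du] / [∫_{0}^{∞} u^2·e^(-2·u) du].
An antiderivative of u^2·e^(-2·u) is -(2·u^2 + 2·u + 1)·e^(-2·u)/4; evaluating from 0 to 0.83 gives ≈ 0.058064, while the full integral is 1/4.
This evaluates to P = 0.2323.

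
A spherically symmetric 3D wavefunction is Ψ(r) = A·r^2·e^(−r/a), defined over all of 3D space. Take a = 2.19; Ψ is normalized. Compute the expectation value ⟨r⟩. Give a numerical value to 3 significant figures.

By definition ⟨r⟩ = ∫ r |Ψ(r)|² 4πr² dr.
Using ∫₀^∞ rⁿ e^(−αr) dr = n!/αⁿ⁺¹, the ratio of the moment integral to the normalization integral gives ⟨r⟩ = 7·a/2.
With a = 2.19, ⟨r⟩ = 7.665.

⟨r⟩ ≈ 7.67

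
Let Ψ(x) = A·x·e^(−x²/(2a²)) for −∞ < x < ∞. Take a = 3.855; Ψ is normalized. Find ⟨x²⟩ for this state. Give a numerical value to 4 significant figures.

⟨x^2⟩ ≈ 22.29

⟨x²⟩ = ∫ x^2 |Ψ|² dx over the full domain.
The ratio of the moment integral to the normalization integral gives ⟨x²⟩ = 3·a^2/2.
Putting a = 3.855 gives 22.292.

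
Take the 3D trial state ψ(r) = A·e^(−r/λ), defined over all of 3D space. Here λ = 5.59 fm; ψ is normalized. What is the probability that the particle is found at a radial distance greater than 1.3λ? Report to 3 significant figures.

Integrate the radial probability density 4πr²|ψ|² over r > 1.3λ.
Normalization gives A² = 1/(π·λ^3).
Let u = r/λ; then A², 4π and the length scale all cancel, so P = ∫_{1.3}^{∞} u^2·e^(-2·u) du ÷ ∫_{0}^{∞} u^2·e^(-2·u) du.
With ∫ u^2·e^(-2·u) du = -(2·u^2 + 2·u + 1)·e^(-2·u)/4 + C, the region integral is 349·e^(-13/5)/200 and the full one is 1/4.
Taking the ratio yields P = 0.5184.

P ≈ 0.518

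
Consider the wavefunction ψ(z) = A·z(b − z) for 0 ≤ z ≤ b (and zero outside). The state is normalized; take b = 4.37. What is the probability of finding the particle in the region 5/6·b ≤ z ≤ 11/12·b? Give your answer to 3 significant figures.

The probability is P = ∫ |ψ|² dz over [5/6·b, 11/12·b].
Since A² = 1/(b^5/30), this is the region integral divided by the full normalization integral.
In terms of u = z/b (A² and the length scale cancel between numerator and denominator), P = [∫_{5/6}^{11/12} u^2·(1 - u)^2 du] / [∫_{0}^{1} u^2·(1 - u)^2 du].
With ∫ u^2·(1 - u)^2 du = u^3·(6·u^2 - 15·u + 10)/30 + C, the region integral is ≈ 0.0010135 and the full one is 1/30.
The result is P = 0.03041.

P ≈ 0.0304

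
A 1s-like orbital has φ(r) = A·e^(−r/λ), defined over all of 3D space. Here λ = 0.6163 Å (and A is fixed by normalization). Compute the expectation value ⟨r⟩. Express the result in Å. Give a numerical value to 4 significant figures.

The expectation value is the |φ|²-weighted average of r: ∫ r|φ|² 4πr² dr.
Using ∫₀^∞ rⁿ e^(−αr) dr = n!/αⁿ⁺¹, evaluating both integrals, ⟨r⟩ = 3·λ/2.
With λ = 0.6163, ⟨r⟩ = 0.92445.

⟨r⟩ ≈ 0.9245 Å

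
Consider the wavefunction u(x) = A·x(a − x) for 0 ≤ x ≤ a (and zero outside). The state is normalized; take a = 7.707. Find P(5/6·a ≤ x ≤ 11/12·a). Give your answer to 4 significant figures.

P ≈ 0.03041

|u|² is the probability density, so P = ∫_{5/6·a}^{11/12·a} |u|² dx.
Since A² = 1/(a^5/30), this is the region integral divided by the full normalization integral.
Let t = x/a; then A² and the length scale cancel, so P = ∫_{5/6}^{11/12} t^2·(1 - t)^2 dt ÷ ∫_{0}^{1} t^2·(1 - t)^2 dt.
Using ∫ t^2·(1 - t)^2 dt = t^3·(6·t^2 - 15·t + 10)/30, the numerator is ≈ 0.00101354 and the denominator is 1/30.
Taking the ratio, P = 0.030406.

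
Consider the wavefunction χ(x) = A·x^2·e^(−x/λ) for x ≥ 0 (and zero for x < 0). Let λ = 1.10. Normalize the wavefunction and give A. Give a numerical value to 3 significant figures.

Normalization requires ∫|χ|² dx = 1, integrated from 0 to ∞.
Using ∫₀^∞ xⁿ e^(−αx) dx = n!/αⁿ⁺¹, ∫|χ|² dx = A²·(3·λ^5/4).
Hence A² = 1/[3·λ^5/4].
With λ = 1.10: A² = 0.8279 and A = 0.9099.

A ≈ 0.910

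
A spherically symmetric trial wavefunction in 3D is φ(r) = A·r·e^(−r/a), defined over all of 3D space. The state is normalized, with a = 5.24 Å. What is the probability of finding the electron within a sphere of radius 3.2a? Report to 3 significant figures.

P ≈ 0.765

P = ∫ |φ|² 4πr² dr over r ≤ 3.2a.
A² is fixed by ∫₀^∞ 4πr²|φ|² dr = 1, i.e. A² = (3·π·a^5)^(−1).
Let u = r/a; then A², 4π and the length scale all cancel, so P = ∫_{0}^{3.2} u^4·e^(-2·u) du ÷ ∫_{0}^{∞} u^4·e^(-2·u) du.
An antiderivative of u^4·e^(-2·u) is -(u^4/2 + u^3 + 3·u^2/2 + 3·u/2 + 3/4)·e^(-2·u); evaluating from 0 to 3.2 gives ≈ 0.57370, while the full integral is 3/4.
This evaluates to P = 0.7649.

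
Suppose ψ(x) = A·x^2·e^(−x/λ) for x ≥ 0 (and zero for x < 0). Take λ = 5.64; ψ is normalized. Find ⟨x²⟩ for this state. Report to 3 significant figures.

⟨x^2⟩ ≈ 239

⟨x²⟩ = ∫ x^2 |ψ|² dx over the full domain.
Since the A² factors cancel between numerator and denominator, ⟨x²⟩ = 15·λ^2/2.
With λ = 5.64, ⟨x^2⟩ = 238.6.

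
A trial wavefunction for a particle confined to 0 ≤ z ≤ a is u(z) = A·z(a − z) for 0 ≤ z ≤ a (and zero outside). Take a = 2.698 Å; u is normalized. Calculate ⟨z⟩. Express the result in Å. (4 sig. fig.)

The expectation value is the |u|²-weighted average of z: ∫ z|u|² dz.
Evaluating both integrals, ⟨z⟩ = a/2.
Putting a = 2.698 gives 1.3490.

⟨z⟩ ≈ 1.349 Å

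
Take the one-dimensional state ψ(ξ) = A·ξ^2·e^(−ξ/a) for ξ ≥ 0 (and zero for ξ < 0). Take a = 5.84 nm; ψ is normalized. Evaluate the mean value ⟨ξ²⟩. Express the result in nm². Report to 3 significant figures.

The expectation value is the |ψ|²-weighted average of ξ^2: ∫ ξ^2|ψ|² dξ.
Using ∫₀^∞ ξⁿ e^(−αξ) dξ = n!/αⁿ⁺¹, since the A² factors cancel between numerator and denominator, ⟨ξ²⟩ = 15·a^2/2.
Putting a = 5.84 gives 255.8.

⟨ξ^2⟩ ≈ 256 nm^2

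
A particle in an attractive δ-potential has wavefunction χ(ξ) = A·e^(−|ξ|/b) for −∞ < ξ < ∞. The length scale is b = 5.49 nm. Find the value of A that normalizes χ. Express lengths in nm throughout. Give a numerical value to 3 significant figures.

We need A² ∫|f|² dξ = 1, taking the integral from −∞ to ∞.
Recall ∫₀^∞ ξ^m e^(−ξ/β) dξ = m!·β^(m+1), with χ = A·e^(−|ξ|/b), the integral evaluates to A²·[b].
Setting this equal to 1 gives A² = 1/(b).
With b = 5.49: A² = 0.1821 and A = 0.4268.

A ≈ 0.427 nm^(-1/2)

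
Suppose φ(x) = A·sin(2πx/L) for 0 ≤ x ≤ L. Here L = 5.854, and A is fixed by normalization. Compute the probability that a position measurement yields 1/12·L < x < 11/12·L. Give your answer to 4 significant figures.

P = ∫_{1/12·L}^{11/12·L} |φ(x)|² dx.
Since A² = 1/(L/2), this is the region integral divided by the full normalization integral.
In terms of u = x/L (A² and the length scale cancel between numerator and denominator), P = [∫_{1/12}^{11/12} sin(2·π·u)^2 du] / [∫_{0}^{1} sin(2·π·u)^2 du].
With ∫ sin(2·π·u)^2 du = u/2 - sin(4·π·u)/(8·π) + C, the region integral is √(3)/(8·π) + 5/12 and the full one is 1/2.
Taking the ratio, P = √(3)/(4·π) + 5/6.

P ≈ 0.9712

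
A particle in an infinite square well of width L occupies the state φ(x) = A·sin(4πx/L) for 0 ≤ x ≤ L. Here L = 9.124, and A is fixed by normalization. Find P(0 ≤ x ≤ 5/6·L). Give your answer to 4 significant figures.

The probability is P = ∫ |φ|² dx over [0, 5/6·L].
With A² fixed by ∫|φ|² = 1, i.e. A² = (L/2)^(−1), substitute and integrate.
Let u = x/L; then A² and the length scale cancel, so P = ∫_{0}^{5/6} sin(4·π·u)^2 du ÷ ∫_{0}^{1} sin(4·π·u)^2 du.
With ∫ sin(4·π·u)^2 du = u/2 - sin(4·π·u)·cos(4·π·u)/(8·π) + C, the region integral is -√(3)/(32·π) + 5/12 and the full one is 1/2.
Evaluating gives P = -√(3)/(16·π) + 5/6.

P ≈ 0.7989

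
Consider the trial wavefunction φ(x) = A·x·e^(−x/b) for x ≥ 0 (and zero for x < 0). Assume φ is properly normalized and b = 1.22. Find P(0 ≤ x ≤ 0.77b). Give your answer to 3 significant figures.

P ≈ 0.201

|φ|² is the probability density, so P = ∫_{0}^{0.77b} |φ|² dx.
Since A² = 1/(b^3/4), this is the region integral divided by the full normalization integral.
Substituting u = x/b, A² and the length scale cancel in the ratio: P = ∫_{0}^{0.77} u^2·e^(-2·u) du / ∫_{0}^{∞} u^2·e^(-2·u) du.
With ∫ u^2·e^(-2·u) du = -(2·u^2 + 2·u + 1)·e^(-2·u)/4 + C, the region integral is ≈ 0.050315 and the full one is 1/4.
Taking the ratio, P = 0.2013.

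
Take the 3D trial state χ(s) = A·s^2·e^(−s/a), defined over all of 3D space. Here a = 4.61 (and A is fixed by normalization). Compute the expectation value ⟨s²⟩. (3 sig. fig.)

By definition ⟨s²⟩ = ∫ s^2 |χ(s)|² 4πs² ds.
Recall ∫₀^∞ s^m e^(−s/β) ds = m!·β^(m+1), since the A² factors cancel between numerator and denominator, ⟨s²⟩ = 14·a^2.
With a = 4.61, ⟨s^2⟩ = 297.5.

⟨s^2⟩ ≈ 298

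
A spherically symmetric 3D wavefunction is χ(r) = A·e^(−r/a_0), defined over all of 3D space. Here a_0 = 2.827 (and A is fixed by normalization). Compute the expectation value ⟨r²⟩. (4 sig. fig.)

⟨r^2⟩ ≈ 23.98

By definition ⟨r²⟩ = ∫ r^2 |χ(r)|² 4πr² dr.
Since the A² factors cancel between numerator and denominator, ⟨r²⟩ = 3·a_0^2.
Putting a_0 = 2.827 gives 23.976.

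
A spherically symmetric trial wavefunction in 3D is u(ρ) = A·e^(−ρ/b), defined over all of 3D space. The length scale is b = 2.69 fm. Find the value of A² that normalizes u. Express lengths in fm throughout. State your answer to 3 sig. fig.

A^2 ≈ 0.0164 fm^(-3)

The normalization condition is ∫|u|² 4πρ² dρ = 1 from 0 to ∞.
The angular integral contributes 4π, leaving ∫₀^∞ ρ²|u|² dρ.
Using ∫₀^∞ ρⁿ e^(−αρ) dρ = n!/αⁿ⁺¹, with u = A·e^(−ρ/b), the integral evaluates to A²·[π·b^3].
So A² = (π·b^3)^(−1).
Plugging in b = 2.69 yields A = 0.1279.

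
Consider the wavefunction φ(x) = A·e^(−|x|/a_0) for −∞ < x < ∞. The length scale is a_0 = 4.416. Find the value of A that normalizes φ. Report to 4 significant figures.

Normalization requires ∫|φ|² dx = 1, integrated from −∞ to ∞.
Using ∫₀^∞ xⁿ e^(−αx) dx = n!/αⁿ⁺¹, carrying out the integral gives A² · a_0.
Plugging in a_0 = 4.416 yields A = 0.47587.

A ≈ 0.4759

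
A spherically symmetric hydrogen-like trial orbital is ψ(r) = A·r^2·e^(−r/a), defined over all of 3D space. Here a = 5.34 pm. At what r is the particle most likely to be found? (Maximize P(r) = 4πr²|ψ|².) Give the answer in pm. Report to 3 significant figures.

r ≈ 16.0 pm

Differentiate P(r) = 4πr²|ψ|² with respect to r and set to zero.
This gives r = 3·a.
With a = 5.34, the most probable radial distance is 16.02 pm.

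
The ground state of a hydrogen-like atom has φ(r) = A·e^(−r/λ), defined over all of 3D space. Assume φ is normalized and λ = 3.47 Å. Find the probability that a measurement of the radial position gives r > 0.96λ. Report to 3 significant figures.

P ≈ 0.698

With dV = 4πr²dr, the probability is ∫|φ|² dV over r > 0.96λ.
The full normalization integral is A²·[π·λ^3] = 1, fixing A².
In terms of u = r/λ (A², 4π and the length scale all cancel between numerator and denominator), P = [∫_{0.96}^{∞} u^2·e^(-2·u) du] / [∫_{0}^{∞} u^2·e^(-2·u) du].
Using ∫ u^2·e^(-2·u) du = -(2·u^2 + 2·u + 1)·e^(-2·u)/4, the numerator is 2977·e^(-48/25)/2500 and the denominator is 1/4.
The region integral divided by the full integral gives P = 0.6983.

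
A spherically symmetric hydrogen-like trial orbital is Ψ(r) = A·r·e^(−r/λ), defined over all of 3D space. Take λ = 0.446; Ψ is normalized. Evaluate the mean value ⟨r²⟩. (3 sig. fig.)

⟨r²⟩ = ∫ r^2 |Ψ|² 4πr² dr over the full domain.
Evaluating both integrals, ⟨r²⟩ = 15·λ^2/2.
Putting λ = 0.446 gives 1.492.

⟨r^2⟩ ≈ 1.49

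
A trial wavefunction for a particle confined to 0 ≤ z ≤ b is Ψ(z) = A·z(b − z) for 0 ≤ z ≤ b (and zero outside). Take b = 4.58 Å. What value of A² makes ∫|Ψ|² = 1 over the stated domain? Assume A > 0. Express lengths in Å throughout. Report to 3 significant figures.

A^2 ≈ 0.0149 Å^(-5)

Normalization requires ∫|Ψ|² dz = 1, integrated from 0 to b.
Expanding the polynomial and integrating term by term, carrying out the integral gives A² · b^5/30.
Substituting b = 4.58 gives A² = 0.01489, so A = 0.1220.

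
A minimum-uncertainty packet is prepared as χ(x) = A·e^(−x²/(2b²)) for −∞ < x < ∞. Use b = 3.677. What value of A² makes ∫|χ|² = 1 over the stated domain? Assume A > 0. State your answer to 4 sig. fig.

A^2 ≈ 0.1534

We need A² ∫|f|² dx = 1, taking the integral from −∞ to ∞.
With χ = A·e^(−x²/(2b²)), the integral evaluates to A²·[√(π)·b].
So A² = (√(π)·b)^(−1).
Plugging in b = 3.677 yields A = 0.39171.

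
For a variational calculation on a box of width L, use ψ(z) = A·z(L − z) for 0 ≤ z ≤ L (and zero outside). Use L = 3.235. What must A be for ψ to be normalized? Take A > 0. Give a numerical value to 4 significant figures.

Normalization requires ∫|ψ|² dz = 1, integrated from 0 to L.
The integral (without the A² prefactor) comes out to L^5/30.
Plugging in L = 3.235 yields A = 0.29099.

A ≈ 0.2910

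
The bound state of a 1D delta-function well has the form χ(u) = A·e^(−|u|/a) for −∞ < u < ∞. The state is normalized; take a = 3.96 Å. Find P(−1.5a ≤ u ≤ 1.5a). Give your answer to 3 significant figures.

|χ|² is the probability density, so P = ∫_{−1.5a}^{1.5a} |χ|² du.
The normalization integral ∫|χ|²du over the whole domain equals a·A², and A² cancels in the ratio.
By symmetry take twice the u ≥ 0 contribution in numerator and denominator; the 2's cancel. Let t = u/a; then A² and the length scale cancel, so P = ∫_{0}^{1.5} e^(-2·t) dt ÷ ∫_{0}^{∞} e^(-2·t) dt.
With ∫ e^(-2·t) dt = -e^(-2·t)/2 + C, the region integral is 1/2 - e^(-3)/2 and the full one is 1/2.
Taking the ratio, P = 0.9502.

P ≈ 0.950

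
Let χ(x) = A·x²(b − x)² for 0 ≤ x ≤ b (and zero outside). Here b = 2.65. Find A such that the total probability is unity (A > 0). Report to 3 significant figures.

The normalization condition is ∫|χ|² dx = 1 from 0 to b.
∫|χ|² dx = A²·(b^9/630).
Plugging in b = 2.65 yields A = 0.3127.

A ≈ 0.313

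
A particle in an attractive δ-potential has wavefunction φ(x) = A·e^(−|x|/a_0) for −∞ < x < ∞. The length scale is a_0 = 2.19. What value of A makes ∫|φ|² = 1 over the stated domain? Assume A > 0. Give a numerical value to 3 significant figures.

The normalization condition is ∫|φ|² dx = 1 from −∞ to ∞.
Carrying out the integral gives A² · a_0.
So A² = (a_0)^(−1).
Plugging in a_0 = 2.19 yields A = 0.6757.

A ≈ 0.676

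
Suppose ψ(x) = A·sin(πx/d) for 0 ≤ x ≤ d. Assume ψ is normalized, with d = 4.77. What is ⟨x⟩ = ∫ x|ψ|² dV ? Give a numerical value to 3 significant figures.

⟨x⟩ ≈ 2.39

The expectation value is the |ψ|²-weighted average of x: ∫ x|ψ|² dx.
The ratio of the moment integral to the normalization integral gives ⟨x⟩ = d/2.
Putting d = 4.77 gives 2.385.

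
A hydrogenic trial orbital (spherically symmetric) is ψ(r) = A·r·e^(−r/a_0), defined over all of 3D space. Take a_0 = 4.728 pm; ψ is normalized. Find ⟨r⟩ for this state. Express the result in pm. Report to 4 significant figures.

⟨r⟩ = ∫ r |ψ|² 4πr² dr over the full domain.
With ∫₀^∞ r^5 e^(−αr) dr = 5!/α^6, since the A² factors cancel between numerator and denominator, ⟨r⟩ = 5·a_0/2.
With a_0 = 4.728, ⟨r⟩ = 11.820.

⟨r⟩ ≈ 11.82 pm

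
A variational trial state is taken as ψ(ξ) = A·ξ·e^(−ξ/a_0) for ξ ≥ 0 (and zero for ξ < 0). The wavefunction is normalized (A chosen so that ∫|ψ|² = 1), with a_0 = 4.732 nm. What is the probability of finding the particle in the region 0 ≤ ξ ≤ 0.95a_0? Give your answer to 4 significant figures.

P ≈ 0.2963

The probability is P = ∫ |ψ|² dξ over [0, 0.95a_0].
The normalization integral ∫|ψ|²dξ over the whole domain equals a_0^3/4·A², and A² cancels in the ratio.
In terms of u = ξ/a_0 (A² and the length scale cancel between numerator and denominator), P = [∫_{0}^{0.95} u^2·e^(-2·u) du] / [∫_{0}^{∞} u^2·e^(-2·u) du].
With ∫ u^2·e^(-2·u) du = -(2·u^2 + 2·u + 1)·e^(-2·u)/4 + C, the region integral is 1/4 - 941·e^(-19/10)/800 and the full one is 1/4.
The result is P = 0.29628.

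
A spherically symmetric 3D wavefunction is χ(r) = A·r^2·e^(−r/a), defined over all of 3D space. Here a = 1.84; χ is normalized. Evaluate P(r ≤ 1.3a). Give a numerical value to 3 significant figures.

Integrate the radial probability density 4πr²|χ|² over r ≤ 1.3a.
The full normalization integral is A²·[45·π·a^7/2] = 1, fixing A².
In terms of u = r/a (A², 4π and the length scale all cancel between numerator and denominator), P = [∫_{0}^{1.3} u^6·e^(-2·u) du] / [∫_{0}^{∞} u^6·e^(-2·u) du].
An antiderivative of u^6·e^(-2·u) is -(4·u^6 + 12·u^5 + 30·u^4 + 60·u^3 + 90·u^2 + 90·u + 45)·e^(-2·u)/8; evaluating from 0 to 1.3 gives ≈ 0.096582, while the full integral is 45/8.
The region integral divided by the full integral gives P = 0.01717.

P ≈ 0.0172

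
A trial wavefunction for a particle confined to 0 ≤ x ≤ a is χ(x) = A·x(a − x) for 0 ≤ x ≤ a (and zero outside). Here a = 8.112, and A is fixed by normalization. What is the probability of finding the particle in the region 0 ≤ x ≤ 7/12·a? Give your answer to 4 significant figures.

P ≈ 0.6534

P = ∫_{0}^{7/12·a} |χ(x)|² dx.
The normalization integral ∫|χ|²dx over the whole domain equals a^5/30·A², and A² cancels in the ratio.
Let u = x/a; then A² and the length scale cancel, so P = ∫_{0}^{7/12} u^2·(1 - u)^2 du ÷ ∫_{0}^{1} u^2·(1 - u)^2 du.
An antiderivative of u^2·(1 - u)^2 is u^3·(6·u^2 - 15·u + 10)/30; evaluating from 0 to 7/12 gives ≈ 0.0217794, while the full integral is 1/30.
This works out to P = 0.65338.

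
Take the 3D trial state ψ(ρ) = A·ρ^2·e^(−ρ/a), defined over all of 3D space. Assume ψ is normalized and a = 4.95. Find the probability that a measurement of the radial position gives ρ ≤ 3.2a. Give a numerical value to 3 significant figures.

With dV = 4πρ²dρ, the probability is ∫|ψ|² dV over ρ ≤ 3.2a.
Normalization gives A² = 1/(45·π·a^7/2).
In terms of u = ρ/a (A², 4π and the length scale all cancel between numerator and denominator), P = [∫_{0}^{3.2} u^6·e^(-2·u) du] / [∫_{0}^{∞} u^6·e^(-2·u) du].
An antiderivative of u^6·e^(-2·u) is -(4·u^6 + 12·u^5 + 30·u^4 + 60·u^3 + 90·u^2 + 90·u + 45)·e^(-2·u)/8; evaluating from 0 to 3.2 gives ≈ 2.5744, while the full integral is 45/8.
Taking the ratio yields P = 0.4577.

P ≈ 0.458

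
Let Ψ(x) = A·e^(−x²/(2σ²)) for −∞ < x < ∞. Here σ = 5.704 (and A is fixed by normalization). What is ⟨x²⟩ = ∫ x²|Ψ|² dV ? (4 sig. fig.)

⟨x²⟩ = ∫ x^2 |Ψ|² dx over the full domain.
Since the A² factors cancel between numerator and denominator, ⟨x²⟩ = σ^2/2.
Putting σ = 5.704 gives 16.268.

⟨x^2⟩ ≈ 16.27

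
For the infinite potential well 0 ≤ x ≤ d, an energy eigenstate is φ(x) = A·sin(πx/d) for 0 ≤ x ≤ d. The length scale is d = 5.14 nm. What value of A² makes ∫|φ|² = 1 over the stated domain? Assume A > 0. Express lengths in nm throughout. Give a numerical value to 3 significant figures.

A^2 ≈ 0.389 nm^(-1)

We need A² ∫|f|² dx = 1, taking the integral from 0 to d.
Using sin²θ = (1 − cos 2θ)/2, the integral (without the A² prefactor) comes out to d/2.
So A² = (d/2)^(−1).
Substituting d = 5.14 gives A² = 0.3891, so A = 0.6238.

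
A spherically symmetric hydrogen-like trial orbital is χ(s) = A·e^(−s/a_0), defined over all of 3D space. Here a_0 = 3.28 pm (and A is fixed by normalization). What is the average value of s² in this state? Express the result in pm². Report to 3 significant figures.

By definition ⟨s²⟩ = ∫ s^2 |χ(s)|² 4πs² ds.
Recall ∫₀^∞ s^m e^(−s/β) ds = m!·β^(m+1), the ratio of the moment integral to the normalization integral gives ⟨s²⟩ = 3·a_0^2.
Putting a_0 = 3.28 gives 32.28.

⟨s^2⟩ ≈ 32.3 pm^2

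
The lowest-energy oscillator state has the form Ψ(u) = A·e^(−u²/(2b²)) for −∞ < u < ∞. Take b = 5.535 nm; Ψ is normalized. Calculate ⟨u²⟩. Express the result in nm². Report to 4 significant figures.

⟨u^2⟩ ≈ 15.32 nm^2

The expectation value is the |Ψ|²-weighted average of u^2: ∫ u^2|Ψ|² du.
Since the A² factors cancel between numerator and denominator, ⟨u²⟩ = b^2/2.
With b = 5.535, ⟨u^2⟩ = 15.318.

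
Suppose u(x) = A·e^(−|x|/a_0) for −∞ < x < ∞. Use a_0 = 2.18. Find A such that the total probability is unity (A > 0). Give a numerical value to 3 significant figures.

Normalization requires ∫|u|² dx = 1, integrated from −∞ to ∞.
The integral (without the A² prefactor) comes out to a_0.
With a_0 = 2.18: A² = 0.4587 and A = 0.6773.

A ≈ 0.677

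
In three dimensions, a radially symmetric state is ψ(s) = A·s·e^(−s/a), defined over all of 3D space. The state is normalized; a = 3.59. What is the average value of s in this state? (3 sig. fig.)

By definition ⟨s⟩ = ∫ s |ψ(s)|² 4πs² ds.
Recall ∫₀^∞ s^m e^(−s/β) ds = m!·β^(m+1), since the A² factors cancel between numerator and denominator, ⟨s⟩ = 5·a/2.
Putting a = 3.59 gives 8.975.

⟨s⟩ ≈ 8.98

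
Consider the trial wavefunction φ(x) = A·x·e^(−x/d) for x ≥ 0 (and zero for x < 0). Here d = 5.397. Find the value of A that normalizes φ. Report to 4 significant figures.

We need A² ∫|f|² dx = 1, taking the integral from 0 to ∞.
The integral (without the A² prefactor) comes out to d^3/4.
Plugging in d = 5.397 yields A = 0.15951.

A ≈ 0.1595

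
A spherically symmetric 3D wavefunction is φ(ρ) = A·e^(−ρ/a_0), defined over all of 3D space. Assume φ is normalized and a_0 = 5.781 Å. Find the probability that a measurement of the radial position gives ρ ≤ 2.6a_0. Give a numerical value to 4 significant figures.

P ≈ 0.8912

Integrate the radial probability density 4πρ²|φ|² over ρ ≤ 2.6a_0.
The full normalization integral is A²·[π·a_0^3] = 1, fixing A².
Let u = ρ/a_0; then A², 4π and the length scale all cancel, so P = ∫_{0}^{2.6} u^2·e^(-2·u) du ÷ ∫_{0}^{∞} u^2·e^(-2·u) du.
With ∫ u^2·e^(-2·u) du = -(2·u^2 + 2·u + 1)·e^(-2·u)/4 + C, the region integral is 1/4 - 493·e^(-26/5)/100 and the full one is 1/4.
This evaluates to P = 0.89121.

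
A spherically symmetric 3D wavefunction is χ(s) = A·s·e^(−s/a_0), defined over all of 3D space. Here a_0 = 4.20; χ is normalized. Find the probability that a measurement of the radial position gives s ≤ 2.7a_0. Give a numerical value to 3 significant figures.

P = ∫ |χ|² 4πs² ds over s ≤ 2.7a_0.
The full normalization integral is A²·[3·π·a_0^5] = 1, fixing A².
In terms of u = s/a_0 (A², 4π and the length scale all cancel between numerator and denominator), P = [∫_{0}^{2.7} u^4·e^(-2·u) du] / [∫_{0}^{∞} u^4·e^(-2·u) du].
With ∫ u^4·e^(-2·u) du = -(u^4/2 + u^3 + 3·u^2/2 + 3·u/2 + 3/4)·e^(-2·u) + C, the region integral is ≈ 0.47002 and the full one is 3/4.
The region integral divided by the full integral gives P = 0.6267.

P ≈ 0.627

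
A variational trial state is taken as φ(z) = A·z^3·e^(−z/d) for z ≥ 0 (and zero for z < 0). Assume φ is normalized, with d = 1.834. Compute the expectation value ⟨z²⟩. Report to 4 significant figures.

⟨z^2⟩ ≈ 47.09

⟨z²⟩ = ∫ z^2 |φ|² dz over the full domain.
Since the A² factors cancel between numerator and denominator, ⟨z²⟩ = 14·d^2.
Putting d = 1.834 gives 47.090.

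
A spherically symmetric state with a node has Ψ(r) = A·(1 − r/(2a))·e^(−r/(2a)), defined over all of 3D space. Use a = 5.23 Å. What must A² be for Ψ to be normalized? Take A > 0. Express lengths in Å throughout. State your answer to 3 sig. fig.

The normalization condition is ∫|Ψ|² 4πr² dr = 1 from 0 to ∞.
Recall ∫₀^∞ r^m e^(−r/β) dr = m!·β^(m+1), with Ψ = A·(1 − r/(2a))·e^(−r/(2a)), the integral evaluates to A²·[8·π·a^3].
Hence A² = 1/[8·π·a^3].
Plugging in a = 5.23 yields A = 0.01668.

A^2 ≈ 0.000278 Å^(-3)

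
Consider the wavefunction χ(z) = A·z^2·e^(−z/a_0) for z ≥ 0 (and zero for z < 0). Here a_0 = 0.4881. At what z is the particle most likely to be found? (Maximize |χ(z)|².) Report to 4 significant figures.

Set d/dz [|χ(z)|²] = 0 and solve for z > 0.
This gives z = 2·a_0.
With a_0 = 0.4881, the most probable position is 0.97620.

z ≈ 0.9762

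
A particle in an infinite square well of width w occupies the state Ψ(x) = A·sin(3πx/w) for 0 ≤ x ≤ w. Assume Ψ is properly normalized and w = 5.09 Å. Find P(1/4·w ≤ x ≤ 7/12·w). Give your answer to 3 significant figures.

P ≈ 0.333

The probability is P = ∫ |Ψ|² dx over [1/4·w, 7/12·w].
Since A² = 1/(w/2), this is the region integral divided by the full normalization integral.
In terms of u = x/w (A² and the length scale cancel between numerator and denominator), P = [∫_{1/4}^{7/12} sin(3·π·u)^2 du] / [∫_{0}^{1} sin(3·π·u)^2 du].
With ∫ sin(3·π·u)^2 du = u/2 - sin(6·π·u)/(12·π) + C, the region integral is 1/6 and the full one is 1/2.
This works out to P = 1/3.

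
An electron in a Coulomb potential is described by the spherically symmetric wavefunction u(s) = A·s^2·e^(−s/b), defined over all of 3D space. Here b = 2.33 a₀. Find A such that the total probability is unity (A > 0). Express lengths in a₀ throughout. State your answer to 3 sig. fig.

A ≈ 0.00616 a₀^(-7/2)

The normalization condition is ∫|u|² 4πs² ds = 1 from 0 to ∞.
With ∫₀^∞ s^6 e^(−αs) ds = 6!/α^7, the integral (without the A² prefactor) comes out to 45·π·b^7/2.
Setting this equal to 1 gives A² = 1/(45·π·b^7/2).
Substituting b = 2.33 gives A² = 0.00003795, so A = 0.006160.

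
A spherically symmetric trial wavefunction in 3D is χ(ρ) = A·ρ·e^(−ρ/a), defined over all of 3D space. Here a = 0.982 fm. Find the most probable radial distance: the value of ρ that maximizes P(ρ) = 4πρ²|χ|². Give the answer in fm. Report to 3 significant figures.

ρ ≈ 1.96 fm

Set d/dρ [P(ρ) = 4πρ²|χ|²] = 0 and solve for ρ > 0.
This gives ρ = 2·a.
With a = 0.982, the most probable radial distance is 1.964 fm.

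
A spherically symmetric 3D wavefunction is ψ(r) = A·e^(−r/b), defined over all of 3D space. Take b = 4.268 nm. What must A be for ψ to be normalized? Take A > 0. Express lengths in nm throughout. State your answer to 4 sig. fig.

Require ∫ |ψ|² 4πr² dr = 1 over the whole domain.
The angular integral contributes 4π, leaving ∫₀^∞ r²|ψ|² dr.
With ∫₀^∞ r^2 e^(−αr) dr = 2!/α^3, ∫|ψ|² 4πr² dr = A²·(π·b^3).
Substituting b = 4.268 gives A² = 0.0040943, so A = 0.063987.

A ≈ 0.06399 nm^(-3/2)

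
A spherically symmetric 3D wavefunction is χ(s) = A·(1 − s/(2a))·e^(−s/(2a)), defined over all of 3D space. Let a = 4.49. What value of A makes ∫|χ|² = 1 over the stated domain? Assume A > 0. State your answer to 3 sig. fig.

We need A² ∫|f|² 4πs² ds = 1, taking the integral from 0 to ∞.
(Spherical symmetry: dV = 4πs² ds.)
Using ∫₀^∞ sⁿ e^(−αs) ds = n!/αⁿ⁺¹, with χ = A·(1 − s/(2a))·e^(−s/(2a)), the integral evaluates to A²·[8·π·a^3].
Hence A² = 1/[8·π·a^3].
Plugging in a = 4.49 yields A = 0.02097.

A ≈ 0.0210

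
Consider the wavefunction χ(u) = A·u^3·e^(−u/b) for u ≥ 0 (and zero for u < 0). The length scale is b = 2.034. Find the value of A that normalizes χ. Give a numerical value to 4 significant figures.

The normalization condition is ∫|χ|² du = 1 from 0 to ∞.
Recall ∫₀^∞ u^m e^(−u/β) du = m!·β^(m+1), the integral (without the A² prefactor) comes out to 45·b^7/8.
Plugging in b = 2.034 yields A = 0.035133.

A ≈ 0.03513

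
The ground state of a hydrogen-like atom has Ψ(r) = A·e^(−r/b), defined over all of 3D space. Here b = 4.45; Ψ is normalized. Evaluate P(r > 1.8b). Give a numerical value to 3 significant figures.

With dV = 4πr²dr, the probability is ∫|Ψ|² dV over r > 1.8b.
Normalization gives A² = 1/(π·b^3).
Substituting u = r/b, A², 4π and the length scale all cancel in the ratio: P = ∫_{1.8}^{∞} u^2·e^(-2·u) du / ∫_{0}^{∞} u^2·e^(-2·u) du.
With ∫ u^2·e^(-2·u) du = -(2·u^2 + 2·u + 1)·e^(-2·u)/4 + C, the region integral is 277·e^(-18/5)/100 and the full one is 1/4.
Taking the ratio yields P = 0.3027.

P ≈ 0.303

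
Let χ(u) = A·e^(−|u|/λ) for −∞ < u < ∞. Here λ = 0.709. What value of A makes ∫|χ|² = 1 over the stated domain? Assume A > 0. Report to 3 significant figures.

A ≈ 1.19

Normalization requires ∫|χ|² du = 1, integrated from −∞ to ∞.
The integral (without the A² prefactor) comes out to λ.
Hence A² = 1/[λ].
Substituting λ = 0.709 gives A² = 1.410, so A = 1.188.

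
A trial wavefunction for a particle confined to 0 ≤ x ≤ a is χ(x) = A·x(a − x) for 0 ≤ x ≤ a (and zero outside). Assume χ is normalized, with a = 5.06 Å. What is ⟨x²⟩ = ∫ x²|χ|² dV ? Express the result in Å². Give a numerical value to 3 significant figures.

⟨x²⟩ = ∫ x^2 |χ|² dx over the full domain.
Expanding the polynomial and integrating term by term, since the A² factors cancel between numerator and denominator, ⟨x²⟩ = 2·a^2/7.
With a = 5.06, ⟨x^2⟩ = 7.315.

⟨x^2⟩ ≈ 7.32 Å^2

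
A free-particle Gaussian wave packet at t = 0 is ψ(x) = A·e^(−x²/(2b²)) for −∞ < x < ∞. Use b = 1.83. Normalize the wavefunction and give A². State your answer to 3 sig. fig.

A^2 ≈ 0.308

Require ∫ |ψ|² dx = 1 over the whole domain.
With ∫_{−∞}^{∞} x^(2m) e^(−αx²) dx = (2m−1)!!·√π / (2^m α^(m+1/2)), ∫|ψ|² dx = A²·(√(π)·b).
Setting this equal to 1 gives A² = 1/(√(π)·b).
Plugging in b = 1.83 yields A = 0.5552.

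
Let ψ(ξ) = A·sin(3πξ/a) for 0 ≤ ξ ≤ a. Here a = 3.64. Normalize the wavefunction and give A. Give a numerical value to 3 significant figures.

A ≈ 0.741

Normalization requires ∫|ψ|² dξ = 1, integrated from 0 to a.
Using sin²θ = (1 − cos 2θ)/2, ∫|ψ|² dξ = A²·(a/2).
Setting this equal to 1 gives A² = 1/(a/2).
Plugging in a = 3.64 yields A = 0.7412.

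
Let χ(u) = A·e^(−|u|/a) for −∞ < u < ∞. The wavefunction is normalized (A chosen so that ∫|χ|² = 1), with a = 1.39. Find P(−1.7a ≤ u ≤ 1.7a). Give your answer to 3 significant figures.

P ≈ 0.967

|χ|² is the probability density, so P = ∫_{−1.7a}^{1.7a} |χ|² du.
The normalization integral ∫|χ|²du over the whole domain equals a·A², and A² cancels in the ratio.
By symmetry take twice the u ≥ 0 contribution in numerator and denominator; the 2's cancel. Substituting t = u/a, A² and the length scale cancel in the ratio: P = ∫_{0}^{1.7} e^(-2·t) dt / ∫_{0}^{∞} e^(-2·t) dt.
With ∫ e^(-2·t) dt = -e^(-2·t)/2 + C, the region integral is 1/2 - e^(-17/5)/2 and the full one is 1/2.
This works out to P = 0.9666.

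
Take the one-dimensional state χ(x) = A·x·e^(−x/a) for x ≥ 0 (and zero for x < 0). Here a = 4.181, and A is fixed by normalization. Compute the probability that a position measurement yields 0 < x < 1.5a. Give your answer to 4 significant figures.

The probability is P = ∫ |χ|² dx over [0, 1.5a].
With A² fixed by ∫|χ|² = 1, i.e. A² = (a^3/4)^(−1), substitute and integrate.
In terms of u = x/a (A² and the length scale cancel between numerator and denominator), P = [∫_{0}^{1.5} u^2·e^(-2·u) du] / [∫_{0}^{∞} u^2·e^(-2·u) du].
Using ∫ u^2·e^(-2·u) du = -(2·u^2 + 2·u + 1)·e^(-2·u)/4, the numerator is 1/4 - 17·e^(-3)/8 and the denominator is 1/4.
Taking the ratio, P = 0.57681.

P ≈ 0.5768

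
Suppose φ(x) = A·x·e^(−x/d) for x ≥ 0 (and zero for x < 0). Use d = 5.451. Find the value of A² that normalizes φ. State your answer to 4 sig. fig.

The normalization condition is ∫|φ|² dx = 1 from 0 to ∞.
Using ∫₀^∞ xⁿ e^(−αx) dx = n!/αⁿ⁺¹, with φ = A·x·e^(−x/d), the integral evaluates to A²·[d^3/4].
Setting this equal to 1 gives A² = 1/(d^3/4).
Plugging in d = 5.451 yields A = 0.15715.

A^2 ≈ 0.02470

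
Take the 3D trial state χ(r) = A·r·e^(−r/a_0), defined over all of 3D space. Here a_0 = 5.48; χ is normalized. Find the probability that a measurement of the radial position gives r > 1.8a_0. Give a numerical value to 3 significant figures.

Integrate the radial probability density 4πr²|χ|² over r > 1.8a_0.
The full normalization integral is A²·[3·π·a_0^5] = 1, fixing A².
In terms of u = r/a_0 (A², 4π and the length scale all cancel between numerator and denominator), P = [∫_{1.8}^{∞} u^4·e^(-2·u) du] / [∫_{0}^{∞} u^4·e^(-2·u) du].
Using ∫ u^4·e^(-2·u) du = -(u^4/2 + u^3 + 3·u^2/2 + 3·u/2 + 3/4)·e^(-2·u), the numerator is ≈ 0.52983 and the denominator is 3/4.
This evaluates to P = 0.7064.

P ≈ 0.706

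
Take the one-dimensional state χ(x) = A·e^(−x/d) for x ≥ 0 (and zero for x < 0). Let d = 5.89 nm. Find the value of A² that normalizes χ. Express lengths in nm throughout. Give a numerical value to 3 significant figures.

A^2 ≈ 0.340 nm^(-1)

Require ∫ |χ|² dx = 1 over the whole domain.
Using ∫₀^∞ xⁿ e^(−αx) dx = n!/αⁿ⁺¹, with χ = A·e^(−x/d), the integral evaluates to A²·[d/2].
Substituting d = 5.89 gives A² = 0.3396, so A = 0.5827.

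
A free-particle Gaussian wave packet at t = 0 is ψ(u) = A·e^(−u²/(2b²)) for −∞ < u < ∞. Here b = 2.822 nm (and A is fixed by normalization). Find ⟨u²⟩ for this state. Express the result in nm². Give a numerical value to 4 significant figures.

⟨u^2⟩ ≈ 3.982 nm^2

By definition ⟨u²⟩ = ∫ u^2 |ψ(u)|² du.
Evaluating both integrals, ⟨u²⟩ = b^2/2.
With b = 2.822, ⟨u^2⟩ = 3.9818.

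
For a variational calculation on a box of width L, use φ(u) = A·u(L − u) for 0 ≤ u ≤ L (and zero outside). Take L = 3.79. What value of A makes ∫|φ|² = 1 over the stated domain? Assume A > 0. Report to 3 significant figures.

A ≈ 0.196

Normalization requires ∫|φ|² du = 1, integrated from 0 to L.
∫|φ|² du = A²·(L^5/30).
Substituting L = 3.79 gives A² = 0.03836, so A = 0.1959.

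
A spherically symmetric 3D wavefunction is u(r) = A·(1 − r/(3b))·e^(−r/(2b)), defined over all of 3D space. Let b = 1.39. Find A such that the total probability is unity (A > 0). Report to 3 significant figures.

We need A² ∫|f|² 4πr² dr = 1, taking the integral from 0 to ∞.
In 3D with spherical symmetry the volume element is 4πr² dr.
Recall ∫₀^∞ r^m e^(−r/β) dr = m!·β^(m+1), carrying out the integral gives A² · 8·π·b^3/3.
Plugging in b = 1.39 yields A = 0.2108.

A ≈ 0.211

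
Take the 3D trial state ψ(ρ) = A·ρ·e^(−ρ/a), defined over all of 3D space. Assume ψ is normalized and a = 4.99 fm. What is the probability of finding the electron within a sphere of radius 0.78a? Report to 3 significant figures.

P = ∫ |ψ|² 4πρ² dρ over ρ ≤ 0.78a.
A² is fixed by ∫₀^∞ 4πρ²|ψ|² dρ = 1, i.e. A² = (3·π·a^5)^(−1).
In terms of u = ρ/a (A², 4π and the length scale all cancel between numerator and denominator), P = [∫_{0}^{0.78} u^4·e^(-2·u) du] / [∫_{0}^{∞} u^4·e^(-2·u) du].
Using ∫ u^4·e^(-2·u) du = -(u^4/2 + u^3 + 3·u^2/2 + 3·u/2 + 3/4)·e^(-2·u), the numerator is ≈ 0.016157 and the denominator is 3/4.
The region integral divided by the full integral gives P = 0.02154.

P ≈ 0.0215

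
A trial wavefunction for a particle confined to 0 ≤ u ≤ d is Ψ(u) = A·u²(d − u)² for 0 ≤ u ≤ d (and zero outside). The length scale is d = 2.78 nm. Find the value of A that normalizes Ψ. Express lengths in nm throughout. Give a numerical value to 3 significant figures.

We need A² ∫|f|² du = 1, taking the integral from 0 to d.
Expanding the polynomial and integrating term by term, carrying out the integral gives A² · d^9/630.
Hence A² = 1/[d^9/630].
With d = 2.78: A² = 0.06352 and A = 0.2520.

A ≈ 0.252 nm^(-9/2)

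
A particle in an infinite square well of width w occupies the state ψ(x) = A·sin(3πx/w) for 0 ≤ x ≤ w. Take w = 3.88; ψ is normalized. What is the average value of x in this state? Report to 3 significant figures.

⟨x⟩ = ∫ x |ψ|² dx over the full domain.
The ratio of the moment integral to the normalization integral gives ⟨x⟩ = w/2.
With w = 3.88, ⟨x⟩ = 1.940.

⟨x⟩ ≈ 1.94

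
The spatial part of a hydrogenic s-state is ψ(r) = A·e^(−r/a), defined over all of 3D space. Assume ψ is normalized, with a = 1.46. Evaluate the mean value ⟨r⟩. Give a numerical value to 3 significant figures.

⟨r⟩ ≈ 2.19

⟨r⟩ = ∫ r |ψ|² 4πr² dr over the full domain.
Recall ∫₀^∞ r^m e^(−r/β) dr = m!·β^(m+1), evaluating both integrals, ⟨r⟩ = 3·a/2.
Putting a = 1.46 gives 2.190.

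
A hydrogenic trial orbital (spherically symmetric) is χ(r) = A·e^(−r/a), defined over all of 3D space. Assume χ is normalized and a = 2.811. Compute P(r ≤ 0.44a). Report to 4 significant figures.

P ≈ 0.05960

P = ∫ |χ|² 4πr² dr over r ≤ 0.44a.
The full normalization integral is A²·[π·a^3] = 1, fixing A².
Let u = r/a; then A², 4π and the length scale all cancel, so P = ∫_{0}^{0.44} u^2·e^(-2·u) du ÷ ∫_{0}^{∞} u^2·e^(-2·u) du.
Using ∫ u^2·e^(-2·u) du = -(2·u^2 + 2·u + 1)·e^(-2·u)/4, the numerator is 1/4 - 1417·e^(-22/25)/2500 and the denominator is 1/4.
Taking the ratio yields P = 0.059604.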